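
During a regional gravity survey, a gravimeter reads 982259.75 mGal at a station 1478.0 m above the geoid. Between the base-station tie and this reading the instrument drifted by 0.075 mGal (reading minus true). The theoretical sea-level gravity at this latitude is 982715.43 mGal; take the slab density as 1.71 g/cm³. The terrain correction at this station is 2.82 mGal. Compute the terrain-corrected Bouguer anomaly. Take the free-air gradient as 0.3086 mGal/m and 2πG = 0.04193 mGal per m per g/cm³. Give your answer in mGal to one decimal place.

Drift-corrected reading = 982259.75 − (0.075) = 982259.675 mGal
Free-air correction = 0.3086 × 1478.0 = 456.11 mGal
Free-air anomaly = 982259.675 − 982715.43 + (456.11) = 0.355 mGal
Bouguer slab correction = 0.04193 × 1.71 × 1478.0 = 105.97 mGal
Simple Bouguer anomaly = 0.355 − (105.97) = -105.615 mGal
Complete Bouguer anomaly = -105.615 + 2.82 = -102.795 mGal

-102.8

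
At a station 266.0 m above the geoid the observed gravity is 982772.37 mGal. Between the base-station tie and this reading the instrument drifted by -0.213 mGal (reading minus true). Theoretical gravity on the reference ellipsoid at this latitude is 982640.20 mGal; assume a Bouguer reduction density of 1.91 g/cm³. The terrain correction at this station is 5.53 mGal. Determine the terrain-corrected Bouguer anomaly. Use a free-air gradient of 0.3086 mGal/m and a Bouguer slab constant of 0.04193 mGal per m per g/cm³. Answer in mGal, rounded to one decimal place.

Drift-corrected reading = 982772.37 − (-0.213) = 982772.583 mGal
Free-air correction = 0.3086 × 266.0 = 82.09 mGal
Free-air anomaly = 982772.583 − 982640.20 + (82.09) = 214.473 mGal
Bouguer slab correction = 0.04193 × 1.91 × 266.0 = 21.30 mGal
Simple Bouguer anomaly = 214.473 − (21.30) = 193.173 mGal
Complete Bouguer anomaly = 193.173 + 5.53 = 198.703 mGal

198.7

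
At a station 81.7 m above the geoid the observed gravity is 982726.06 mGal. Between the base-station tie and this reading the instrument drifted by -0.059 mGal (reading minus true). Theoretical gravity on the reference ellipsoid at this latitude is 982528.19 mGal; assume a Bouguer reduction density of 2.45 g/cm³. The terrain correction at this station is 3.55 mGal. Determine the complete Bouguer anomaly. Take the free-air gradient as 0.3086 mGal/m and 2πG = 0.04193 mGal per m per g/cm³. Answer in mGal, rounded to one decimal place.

Drift-corrected reading = 982726.06 − (-0.059) = 982726.119 mGal
Free-air correction = 0.3086 × 81.7 = 25.21 mGal
Free-air anomaly = 982726.119 − 982528.19 + (25.21) = 223.139 mGal
Bouguer slab correction = 0.04193 × 2.45 × 81.7 = 8.39 mGal
Simple Bouguer anomaly = 223.139 − (8.39) = 214.749 mGal
Complete Bouguer anomaly = 214.749 + 3.55 = 218.299 mGal

218.3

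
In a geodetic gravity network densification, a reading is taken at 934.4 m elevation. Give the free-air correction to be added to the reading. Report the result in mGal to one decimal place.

Free-air correction = 0.3086 × 934.4 = 288.4 mGal

288.4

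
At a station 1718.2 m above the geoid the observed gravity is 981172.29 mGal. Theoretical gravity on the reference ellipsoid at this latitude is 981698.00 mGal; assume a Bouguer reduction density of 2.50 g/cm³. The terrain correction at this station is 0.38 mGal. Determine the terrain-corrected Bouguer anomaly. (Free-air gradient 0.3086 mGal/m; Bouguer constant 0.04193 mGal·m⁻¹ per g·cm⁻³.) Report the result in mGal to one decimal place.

-175.2

Free-air correction = 0.3086 × 1718.2 = 530.24 mGal
Free-air anomaly = 981172.29 − 981698.00 + (530.24) = 4.53 mGal
Bouguer slab correction = 0.04193 × 2.50 × 1718.2 = 180.11 mGal
Simple Bouguer anomaly = 4.53 − (180.11) = -175.58 mGal
Complete Bouguer anomaly = -175.58 + 0.38 = -175.20 mGal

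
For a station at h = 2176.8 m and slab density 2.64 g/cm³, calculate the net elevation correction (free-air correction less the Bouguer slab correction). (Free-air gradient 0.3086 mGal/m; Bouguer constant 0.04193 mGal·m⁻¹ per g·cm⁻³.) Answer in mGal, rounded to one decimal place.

Combined gradient = 0.3086 − 0.04193 × 2.64 = 0.1979048 mGal/m
Combined elevation correction = 0.1979048 × 2176.8 = 430.8 mGal

430.8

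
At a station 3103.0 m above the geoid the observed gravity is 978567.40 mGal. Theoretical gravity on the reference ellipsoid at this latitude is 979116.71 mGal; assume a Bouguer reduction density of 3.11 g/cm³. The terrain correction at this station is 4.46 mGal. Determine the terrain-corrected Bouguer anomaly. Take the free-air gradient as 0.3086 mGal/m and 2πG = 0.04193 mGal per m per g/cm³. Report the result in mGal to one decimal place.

8.1

Free-air correction = 0.3086 × 3103.0 = 957.59 mGal
Free-air anomaly = 978567.40 − 979116.71 + (957.59) = 408.28 mGal
Bouguer slab correction = 0.04193 × 3.11 × 3103.0 = 404.64 mGal
Simple Bouguer anomaly = 408.28 − (404.64) = 3.64 mGal
Complete Bouguer anomaly = 3.64 + 4.46 = 8.10 mGal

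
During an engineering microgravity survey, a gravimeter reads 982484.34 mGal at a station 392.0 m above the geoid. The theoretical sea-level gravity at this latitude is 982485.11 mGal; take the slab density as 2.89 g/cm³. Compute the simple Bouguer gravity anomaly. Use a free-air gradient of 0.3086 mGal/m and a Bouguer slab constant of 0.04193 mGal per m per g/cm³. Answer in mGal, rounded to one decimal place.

Free-air correction = 0.3086 × 392.0 = 120.97 mGal
Free-air anomaly = 982484.34 − 982485.11 + (120.97) = 120.20 mGal
Bouguer slab correction = 0.04193 × 2.89 × 392.0 = 47.50 mGal
Simple Bouguer anomaly = 120.20 − (47.50) = 72.70 mGal

72.7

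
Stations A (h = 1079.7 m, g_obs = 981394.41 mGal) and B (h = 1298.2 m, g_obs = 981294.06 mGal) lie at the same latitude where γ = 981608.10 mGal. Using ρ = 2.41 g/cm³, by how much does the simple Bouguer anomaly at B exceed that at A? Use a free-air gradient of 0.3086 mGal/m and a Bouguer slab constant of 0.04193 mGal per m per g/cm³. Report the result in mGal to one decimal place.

Δg_SB(A) = 981394.41 − 981608.10 + 0.3086×1079.7 − 0.04193×2.41×1079.7 = 10.40 mGal
Δg_SB(B) = 981294.06 − 981608.10 + 0.3086×1298.2 − 0.04193×2.41×1298.2 = -44.60 mGal
Difference = -44.60 − (10.40) = -55.00 mGal

-55.0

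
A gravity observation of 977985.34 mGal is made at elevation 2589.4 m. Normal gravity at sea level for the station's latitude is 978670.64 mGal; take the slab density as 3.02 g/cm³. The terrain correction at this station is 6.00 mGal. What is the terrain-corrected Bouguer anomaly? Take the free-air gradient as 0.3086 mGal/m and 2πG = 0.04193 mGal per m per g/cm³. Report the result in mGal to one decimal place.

-208.1

Free-air correction = 0.3086 × 2589.4 = 799.09 mGal
Free-air anomaly = 977985.34 − 978670.64 + (799.09) = 113.79 mGal
Bouguer slab correction = 0.04193 × 3.02 × 2589.4 = 327.89 mGal
Simple Bouguer anomaly = 113.79 − (327.89) = -214.10 mGal
Complete Bouguer anomaly = -214.10 + 6.00 = -208.10 mGal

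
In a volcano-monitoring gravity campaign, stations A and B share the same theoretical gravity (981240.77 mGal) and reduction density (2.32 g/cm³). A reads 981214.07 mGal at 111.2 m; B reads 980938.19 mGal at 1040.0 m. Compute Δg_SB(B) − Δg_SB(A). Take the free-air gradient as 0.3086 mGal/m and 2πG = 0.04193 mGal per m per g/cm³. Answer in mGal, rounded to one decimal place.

Δg_SB(A) = 981214.07 − 981240.77 + 0.3086×111.2 − 0.04193×2.32×111.2 = -3.20 mGal
Δg_SB(B) = 980938.19 − 981240.77 + 0.3086×1040.0 − 0.04193×2.32×1040.0 = -82.80 mGal
Difference = -82.80 − (-3.20) = -79.60 mGal

-79.6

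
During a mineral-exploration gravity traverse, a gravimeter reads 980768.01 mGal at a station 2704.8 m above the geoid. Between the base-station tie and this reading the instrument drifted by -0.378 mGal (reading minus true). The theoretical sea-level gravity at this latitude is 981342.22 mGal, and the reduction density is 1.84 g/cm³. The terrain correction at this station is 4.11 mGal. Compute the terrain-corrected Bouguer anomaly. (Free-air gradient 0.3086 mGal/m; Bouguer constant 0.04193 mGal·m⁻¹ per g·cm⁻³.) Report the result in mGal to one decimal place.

56.3

Drift-corrected reading = 980768.01 − (-0.378) = 980768.388 mGal
Free-air correction = 0.3086 × 2704.8 = 834.70 mGal
Free-air anomaly = 980768.388 − 981342.22 + (834.70) = 260.868 mGal
Bouguer slab correction = 0.04193 × 1.84 × 2704.8 = 208.68 mGal
Simple Bouguer anomaly = 260.868 − (208.68) = 52.188 mGal
Complete Bouguer anomaly = 52.188 + 4.11 = 56.298 mGal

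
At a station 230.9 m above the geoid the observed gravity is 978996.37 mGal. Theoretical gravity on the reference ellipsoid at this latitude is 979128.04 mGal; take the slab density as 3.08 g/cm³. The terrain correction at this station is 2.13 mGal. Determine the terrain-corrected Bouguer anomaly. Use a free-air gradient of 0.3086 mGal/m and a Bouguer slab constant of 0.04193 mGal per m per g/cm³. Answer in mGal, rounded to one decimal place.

Free-air correction = 0.3086 × 230.9 = 71.26 mGal
Free-air anomaly = 978996.37 − 979128.04 + (71.26) = -60.41 mGal
Bouguer slab correction = 0.04193 × 3.08 × 230.9 = 29.82 mGal
Simple Bouguer anomaly = -60.41 − (29.82) = -90.23 mGal
Complete Bouguer anomaly = -90.23 + 2.13 = -88.10 mGal

-88.1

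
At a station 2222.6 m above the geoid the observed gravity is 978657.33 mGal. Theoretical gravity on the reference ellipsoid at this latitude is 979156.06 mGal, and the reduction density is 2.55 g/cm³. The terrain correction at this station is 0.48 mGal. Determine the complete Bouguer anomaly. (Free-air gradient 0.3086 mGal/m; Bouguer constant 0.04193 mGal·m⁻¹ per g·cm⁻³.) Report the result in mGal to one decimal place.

Free-air correction = 0.3086 × 2222.6 = 685.89 mGal
Free-air anomaly = 978657.33 − 979156.06 + (685.89) = 187.16 mGal
Bouguer slab correction = 0.04193 × 2.55 × 2222.6 = 237.64 mGal
Simple Bouguer anomaly = 187.16 − (237.64) = -50.48 mGal
Complete Bouguer anomaly = -50.48 + 0.48 = -50.00 mGal

-50.0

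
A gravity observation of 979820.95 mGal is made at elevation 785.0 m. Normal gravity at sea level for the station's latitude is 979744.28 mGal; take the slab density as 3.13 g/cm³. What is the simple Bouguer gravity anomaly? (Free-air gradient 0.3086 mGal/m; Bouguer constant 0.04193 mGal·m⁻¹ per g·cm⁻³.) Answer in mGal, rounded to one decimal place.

Free-air correction = 0.3086 × 785.0 = 242.25 mGal
Free-air anomaly = 979820.95 − 979744.28 + (242.25) = 318.92 mGal
Bouguer slab correction = 0.04193 × 3.13 × 785.0 = 103.02 mGal
Simple Bouguer anomaly = 318.92 − (103.02) = 215.90 mGal

215.9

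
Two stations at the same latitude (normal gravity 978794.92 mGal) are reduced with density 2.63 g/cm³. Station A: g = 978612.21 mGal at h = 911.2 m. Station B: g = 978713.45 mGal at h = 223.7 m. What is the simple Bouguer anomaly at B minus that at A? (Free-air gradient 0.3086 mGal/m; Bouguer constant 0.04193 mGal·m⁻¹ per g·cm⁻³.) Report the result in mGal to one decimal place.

-35.1

Δg_SB(A) = 978612.21 − 978794.92 + 0.3086×911.2 − 0.04193×2.63×911.2 = -2.00 mGal
Δg_SB(B) = 978713.45 − 978794.92 + 0.3086×223.7 − 0.04193×2.63×223.7 = -37.10 mGal
Difference = -37.10 − (-2.00) = -35.10 mGal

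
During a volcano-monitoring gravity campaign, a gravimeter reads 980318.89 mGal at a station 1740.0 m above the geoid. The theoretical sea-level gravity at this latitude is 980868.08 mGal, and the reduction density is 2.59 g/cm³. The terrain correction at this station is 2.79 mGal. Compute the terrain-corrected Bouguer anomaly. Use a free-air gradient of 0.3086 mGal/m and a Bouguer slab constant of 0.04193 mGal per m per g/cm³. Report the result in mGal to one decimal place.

-198.4

Free-air correction = 0.3086 × 1740.0 = 536.96 mGal
Free-air anomaly = 980318.89 − 980868.08 + (536.96) = -12.23 mGal
Bouguer slab correction = 0.04193 × 2.59 × 1740.0 = 188.96 mGal
Simple Bouguer anomaly = -12.23 − (188.96) = -201.19 mGal
Complete Bouguer anomaly = -201.19 + 2.79 = -198.40 mGal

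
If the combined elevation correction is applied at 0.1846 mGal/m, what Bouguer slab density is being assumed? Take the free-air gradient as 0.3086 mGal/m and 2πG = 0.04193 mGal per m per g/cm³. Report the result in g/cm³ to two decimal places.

2.96

0.1846 = 0.3086 − 0.04193 × ρ
ρ = (0.3086 − 0.1846) / 0.04193 = 2.96 g/cm³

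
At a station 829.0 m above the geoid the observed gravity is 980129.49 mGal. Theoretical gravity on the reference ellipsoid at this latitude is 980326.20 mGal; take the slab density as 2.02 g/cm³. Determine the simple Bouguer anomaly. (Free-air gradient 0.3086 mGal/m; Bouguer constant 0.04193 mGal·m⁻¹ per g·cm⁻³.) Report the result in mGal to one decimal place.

-11.1

Free-air correction = 0.3086 × 829.0 = 255.83 mGal
Free-air anomaly = 980129.49 − 980326.20 + (255.83) = 59.12 mGal
Bouguer slab correction = 0.04193 × 2.02 × 829.0 = 70.22 mGal
Simple Bouguer anomaly = 59.12 − (70.22) = -11.10 mGal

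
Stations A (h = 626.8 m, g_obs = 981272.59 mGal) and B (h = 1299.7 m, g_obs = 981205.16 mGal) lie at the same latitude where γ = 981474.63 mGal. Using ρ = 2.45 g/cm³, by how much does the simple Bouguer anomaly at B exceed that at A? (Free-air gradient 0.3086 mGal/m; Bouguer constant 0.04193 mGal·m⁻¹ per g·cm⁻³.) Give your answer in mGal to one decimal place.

71.1

Δg_SB(A) = 981272.59 − 981474.63 + 0.3086×626.8 − 0.04193×2.45×626.8 = -73.00 mGal
Δg_SB(B) = 981205.16 − 981474.63 + 0.3086×1299.7 − 0.04193×2.45×1299.7 = -1.90 mGal
Difference = -1.90 − (-73.00) = 71.10 mGal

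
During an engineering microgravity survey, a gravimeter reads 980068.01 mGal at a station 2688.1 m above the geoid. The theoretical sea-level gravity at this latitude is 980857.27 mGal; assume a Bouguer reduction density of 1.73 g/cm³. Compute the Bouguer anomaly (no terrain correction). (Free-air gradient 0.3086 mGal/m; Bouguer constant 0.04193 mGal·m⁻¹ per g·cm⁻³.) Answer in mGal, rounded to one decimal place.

-154.7

Free-air correction = 0.3086 × 2688.1 = 829.55 mGal
Free-air anomaly = 980068.01 − 980857.27 + (829.55) = 40.29 mGal
Bouguer slab correction = 0.04193 × 1.73 × 2688.1 = 194.99 mGal
Simple Bouguer anomaly = 40.29 − (194.99) = -154.70 mGal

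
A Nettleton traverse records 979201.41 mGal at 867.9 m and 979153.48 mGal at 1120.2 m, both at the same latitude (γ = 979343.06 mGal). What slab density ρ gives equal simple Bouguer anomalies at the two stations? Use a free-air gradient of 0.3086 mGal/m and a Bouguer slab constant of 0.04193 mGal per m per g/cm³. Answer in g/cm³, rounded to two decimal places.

Δg_obs = 979153.48 − 979201.41 = -47.93 mGal over Δh = 1120.2 − 867.9 = 252.3 m
Equal Bouguer anomalies ⇒ Δg_obs + (0.3086 − 0.04193ρ)·Δh = 0
0.3086 − 0.04193ρ = −Δg_obs/Δh = 0.18997
ρ = (0.3086 − 0.18997) / 0.04193 = 2.83 g/cm³

2.83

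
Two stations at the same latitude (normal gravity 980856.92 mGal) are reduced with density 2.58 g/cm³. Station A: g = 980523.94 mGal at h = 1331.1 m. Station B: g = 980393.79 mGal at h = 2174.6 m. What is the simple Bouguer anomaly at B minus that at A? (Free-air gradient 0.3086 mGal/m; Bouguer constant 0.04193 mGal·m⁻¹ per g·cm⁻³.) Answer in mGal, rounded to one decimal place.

Δg_SB(A) = 980523.94 − 980856.92 + 0.3086×1331.1 − 0.04193×2.58×1331.1 = -66.20 mGal
Δg_SB(B) = 980393.79 − 980856.92 + 0.3086×2174.6 − 0.04193×2.58×2174.6 = -27.30 mGal
Difference = -27.30 − (-66.20) = 38.90 mGal

38.9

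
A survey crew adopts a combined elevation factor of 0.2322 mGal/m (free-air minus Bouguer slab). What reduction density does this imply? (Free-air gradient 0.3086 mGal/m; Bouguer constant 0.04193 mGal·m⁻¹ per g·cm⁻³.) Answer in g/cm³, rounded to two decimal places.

0.2322 = 0.3086 − 0.04193 × ρ
ρ = (0.3086 − 0.2322) / 0.04193 = 1.82 g/cm³

1.82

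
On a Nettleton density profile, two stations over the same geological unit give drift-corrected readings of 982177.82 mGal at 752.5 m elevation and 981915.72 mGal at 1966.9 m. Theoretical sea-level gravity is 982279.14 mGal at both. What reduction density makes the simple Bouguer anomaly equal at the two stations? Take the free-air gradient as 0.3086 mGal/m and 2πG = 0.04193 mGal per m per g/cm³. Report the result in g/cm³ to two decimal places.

Δg_obs = 981915.72 − 982177.82 = -262.10 mGal over Δh = 1966.9 − 752.5 = 1214.4 m
Equal Bouguer anomalies ⇒ Δg_obs + (0.3086 − 0.04193ρ)·Δh = 0
0.3086 − 0.04193ρ = −Δg_obs/Δh = 0.21583
ρ = (0.3086 − 0.21583) / 0.04193 = 2.21 g/cm³

2.21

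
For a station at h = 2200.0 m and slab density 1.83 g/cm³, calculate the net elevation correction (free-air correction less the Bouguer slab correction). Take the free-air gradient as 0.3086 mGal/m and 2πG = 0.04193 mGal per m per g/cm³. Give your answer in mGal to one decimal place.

Combined gradient = 0.3086 − 0.04193 × 1.83 = 0.2318681 mGal/m
Combined elevation correction = 0.2318681 × 2200.0 = 510.1 mGal

510.1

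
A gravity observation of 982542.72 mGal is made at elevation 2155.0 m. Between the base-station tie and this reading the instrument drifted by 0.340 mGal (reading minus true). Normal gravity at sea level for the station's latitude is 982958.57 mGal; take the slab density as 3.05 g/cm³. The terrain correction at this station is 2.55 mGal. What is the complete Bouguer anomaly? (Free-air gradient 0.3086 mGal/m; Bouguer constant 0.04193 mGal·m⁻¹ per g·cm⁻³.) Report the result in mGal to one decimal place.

-24.2

Drift-corrected reading = 982542.72 − (0.340) = 982542.380 mGal
Free-air correction = 0.3086 × 2155.0 = 665.03 mGal
Free-air anomaly = 982542.380 − 982958.57 + (665.03) = 248.840 mGal
Bouguer slab correction = 0.04193 × 3.05 × 2155.0 = 275.60 mGal
Simple Bouguer anomaly = 248.840 − (275.60) = -26.760 mGal
Complete Bouguer anomaly = -26.760 + 2.55 = -24.210 mGal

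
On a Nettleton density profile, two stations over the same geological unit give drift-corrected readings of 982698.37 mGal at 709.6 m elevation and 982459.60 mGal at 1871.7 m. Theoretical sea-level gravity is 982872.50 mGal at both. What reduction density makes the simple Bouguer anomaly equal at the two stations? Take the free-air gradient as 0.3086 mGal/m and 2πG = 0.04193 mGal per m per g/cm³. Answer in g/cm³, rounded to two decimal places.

2.46

Δg_obs = 982459.60 − 982698.37 = -238.77 mGal over Δh = 1871.7 − 709.6 = 1162.1 m
Equal Bouguer anomalies ⇒ Δg_obs + (0.3086 − 0.04193ρ)·Δh = 0
0.3086 − 0.04193ρ = −Δg_obs/Δh = 0.20546
ρ = (0.3086 − 0.20546) / 0.04193 = 2.46 g/cm³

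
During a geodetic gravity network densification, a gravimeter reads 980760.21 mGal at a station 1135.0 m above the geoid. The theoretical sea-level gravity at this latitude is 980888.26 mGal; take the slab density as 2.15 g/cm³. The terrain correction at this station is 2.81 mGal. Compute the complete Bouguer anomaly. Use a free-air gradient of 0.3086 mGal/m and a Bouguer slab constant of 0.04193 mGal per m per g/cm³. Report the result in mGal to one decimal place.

122.7

Free-air correction = 0.3086 × 1135.0 = 350.26 mGal
Free-air anomaly = 980760.21 − 980888.26 + (350.26) = 222.21 mGal
Bouguer slab correction = 0.04193 × 2.15 × 1135.0 = 102.32 mGal
Simple Bouguer anomaly = 222.21 − (102.32) = 119.89 mGal
Complete Bouguer anomaly = 119.89 + 2.81 = 122.70 mGal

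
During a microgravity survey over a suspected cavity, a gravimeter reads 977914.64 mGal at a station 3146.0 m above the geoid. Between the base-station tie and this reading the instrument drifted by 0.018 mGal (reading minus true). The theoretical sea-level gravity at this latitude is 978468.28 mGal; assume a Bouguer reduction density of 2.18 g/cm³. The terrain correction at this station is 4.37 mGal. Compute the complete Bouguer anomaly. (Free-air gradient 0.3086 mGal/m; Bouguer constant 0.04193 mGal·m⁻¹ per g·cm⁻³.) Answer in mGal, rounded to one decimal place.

Drift-corrected reading = 977914.64 − (0.018) = 977914.622 mGal
Free-air correction = 0.3086 × 3146.0 = 970.86 mGal
Free-air anomaly = 977914.622 − 978468.28 + (970.86) = 417.202 mGal
Bouguer slab correction = 0.04193 × 2.18 × 3146.0 = 287.57 mGal
Simple Bouguer anomaly = 417.202 − (287.57) = 129.632 mGal
Complete Bouguer anomaly = 129.632 + 4.37 = 134.002 mGal

134.0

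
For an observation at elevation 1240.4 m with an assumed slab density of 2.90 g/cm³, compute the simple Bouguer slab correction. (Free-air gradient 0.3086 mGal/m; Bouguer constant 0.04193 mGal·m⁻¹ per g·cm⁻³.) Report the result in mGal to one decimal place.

150.8

Bouguer slab correction = 0.04193 × 2.90 × 1240.4 = 150.8 mGal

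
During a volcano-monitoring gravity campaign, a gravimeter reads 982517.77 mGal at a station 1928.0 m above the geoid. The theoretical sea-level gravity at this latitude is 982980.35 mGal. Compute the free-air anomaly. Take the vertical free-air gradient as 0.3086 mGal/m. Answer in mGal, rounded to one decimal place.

Free-air correction = 0.3086 × 1928.0 = 594.98 mGal
Free-air anomaly = 982517.77 − 982980.35 + (594.98) = 132.40 mGal

132.4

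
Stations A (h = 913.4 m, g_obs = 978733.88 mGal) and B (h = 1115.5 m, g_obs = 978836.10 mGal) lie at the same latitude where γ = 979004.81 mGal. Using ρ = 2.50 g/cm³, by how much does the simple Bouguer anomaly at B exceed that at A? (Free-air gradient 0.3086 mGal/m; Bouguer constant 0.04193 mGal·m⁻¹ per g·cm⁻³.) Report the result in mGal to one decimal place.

Δg_SB(A) = 978733.88 − 979004.81 + 0.3086×913.4 − 0.04193×2.50×913.4 = -84.80 mGal
Δg_SB(B) = 978836.10 − 979004.81 + 0.3086×1115.5 − 0.04193×2.50×1115.5 = 58.60 mGal
Difference = 58.60 − (-84.80) = 143.40 mGal

143.4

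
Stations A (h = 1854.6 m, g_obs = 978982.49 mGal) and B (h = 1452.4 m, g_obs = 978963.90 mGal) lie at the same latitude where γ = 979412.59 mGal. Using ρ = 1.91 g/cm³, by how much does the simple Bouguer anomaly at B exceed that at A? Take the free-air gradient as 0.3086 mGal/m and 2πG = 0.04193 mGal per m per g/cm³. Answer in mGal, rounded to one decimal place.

Δg_SB(A) = 978982.49 − 979412.59 + 0.3086×1854.6 − 0.04193×1.91×1854.6 = -6.30 mGal
Δg_SB(B) = 978963.90 − 979412.59 + 0.3086×1452.4 − 0.04193×1.91×1452.4 = -116.80 mGal
Difference = -116.80 − (-6.30) = -110.50 mGal

-110.5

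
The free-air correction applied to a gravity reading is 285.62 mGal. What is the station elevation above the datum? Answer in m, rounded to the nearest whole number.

926

h = 285.62 / 0.3086 = 925.53 m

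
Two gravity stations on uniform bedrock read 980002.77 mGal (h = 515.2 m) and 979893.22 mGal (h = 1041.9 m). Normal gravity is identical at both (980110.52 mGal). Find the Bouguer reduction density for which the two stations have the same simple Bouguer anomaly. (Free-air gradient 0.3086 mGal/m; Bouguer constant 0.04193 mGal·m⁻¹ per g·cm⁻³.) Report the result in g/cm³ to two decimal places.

Δg_obs = 979893.22 − 980002.77 = -109.55 mGal over Δh = 1041.9 − 515.2 = 526.7 m
Equal Bouguer anomalies ⇒ Δg_obs + (0.3086 − 0.04193ρ)·Δh = 0
0.3086 − 0.04193ρ = −Δg_obs/Δh = 0.20799
ρ = (0.3086 − 0.20799) / 0.04193 = 2.40 g/cm³

2.40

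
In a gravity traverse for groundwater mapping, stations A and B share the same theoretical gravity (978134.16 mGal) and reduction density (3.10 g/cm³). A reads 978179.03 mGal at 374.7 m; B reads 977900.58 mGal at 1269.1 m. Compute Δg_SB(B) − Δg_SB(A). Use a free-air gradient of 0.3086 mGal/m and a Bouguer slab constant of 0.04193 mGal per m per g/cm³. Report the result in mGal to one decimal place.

-118.7

Δg_SB(A) = 978179.03 − 978134.16 + 0.3086×374.7 − 0.04193×3.10×374.7 = 111.80 mGal
Δg_SB(B) = 977900.58 − 978134.16 + 0.3086×1269.1 − 0.04193×3.10×1269.1 = -6.90 mGal
Difference = -6.90 − (111.80) = -118.70 mGal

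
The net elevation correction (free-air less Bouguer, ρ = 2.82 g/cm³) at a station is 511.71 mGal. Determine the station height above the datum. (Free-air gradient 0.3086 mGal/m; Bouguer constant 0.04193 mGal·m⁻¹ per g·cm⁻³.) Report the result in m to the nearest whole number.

2688

Combined gradient = 0.3086 − 0.04193 × 2.82 = 0.1903574 mGal/m
h = 511.71 / 0.1903574 = 2688.15 m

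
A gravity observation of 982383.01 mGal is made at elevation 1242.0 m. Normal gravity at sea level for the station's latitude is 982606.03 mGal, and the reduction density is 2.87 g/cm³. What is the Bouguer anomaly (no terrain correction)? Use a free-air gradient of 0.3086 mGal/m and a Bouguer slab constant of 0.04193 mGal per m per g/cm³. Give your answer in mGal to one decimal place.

10.8

Free-air correction = 0.3086 × 1242.0 = 383.28 mGal
Free-air anomaly = 982383.01 − 982606.03 + (383.28) = 160.26 mGal
Bouguer slab correction = 0.04193 × 2.87 × 1242.0 = 149.46 mGal
Simple Bouguer anomaly = 160.26 − (149.46) = 10.80 mGal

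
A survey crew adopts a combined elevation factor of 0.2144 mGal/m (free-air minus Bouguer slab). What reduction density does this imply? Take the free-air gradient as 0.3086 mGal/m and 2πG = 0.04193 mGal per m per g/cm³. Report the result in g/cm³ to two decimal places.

2.25

0.2144 = 0.3086 − 0.04193 × ρ
ρ = (0.3086 − 0.2144) / 0.04193 = 2.25 g/cm³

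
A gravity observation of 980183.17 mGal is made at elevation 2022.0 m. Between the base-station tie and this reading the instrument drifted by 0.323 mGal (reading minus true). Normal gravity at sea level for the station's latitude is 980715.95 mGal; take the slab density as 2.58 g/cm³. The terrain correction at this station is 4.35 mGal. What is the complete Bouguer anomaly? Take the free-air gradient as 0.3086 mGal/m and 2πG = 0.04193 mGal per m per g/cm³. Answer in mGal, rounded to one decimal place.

Drift-corrected reading = 980183.17 − (0.323) = 980182.847 mGal
Free-air correction = 0.3086 × 2022.0 = 623.99 mGal
Free-air anomaly = 980182.847 − 980715.95 + (623.99) = 90.887 mGal
Bouguer slab correction = 0.04193 × 2.58 × 2022.0 = 218.74 mGal
Simple Bouguer anomaly = 90.887 − (218.74) = -127.853 mGal
Complete Bouguer anomaly = -127.853 + 4.35 = -123.503 mGal

-123.5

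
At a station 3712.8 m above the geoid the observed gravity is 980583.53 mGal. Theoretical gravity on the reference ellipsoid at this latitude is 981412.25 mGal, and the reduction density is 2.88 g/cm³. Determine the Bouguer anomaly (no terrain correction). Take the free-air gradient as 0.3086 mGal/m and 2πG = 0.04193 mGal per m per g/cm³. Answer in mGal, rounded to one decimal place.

Free-air correction = 0.3086 × 3712.8 = 1145.77 mGal
Free-air anomaly = 980583.53 − 981412.25 + (1145.77) = 317.05 mGal
Bouguer slab correction = 0.04193 × 2.88 × 3712.8 = 448.35 mGal
Simple Bouguer anomaly = 317.05 − (448.35) = -131.30 mGal

-131.3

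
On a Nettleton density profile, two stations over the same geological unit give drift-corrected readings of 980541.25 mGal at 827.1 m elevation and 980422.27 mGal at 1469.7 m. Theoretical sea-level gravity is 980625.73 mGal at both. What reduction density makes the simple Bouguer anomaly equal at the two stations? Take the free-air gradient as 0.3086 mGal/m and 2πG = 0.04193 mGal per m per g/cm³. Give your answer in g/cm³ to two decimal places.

Δg_obs = 980422.27 − 980541.25 = -118.98 mGal over Δh = 1469.7 − 827.1 = 642.6 m
Equal Bouguer anomalies ⇒ Δg_obs + (0.3086 − 0.04193ρ)·Δh = 0
0.3086 − 0.04193ρ = −Δg_obs/Δh = 0.18515
ρ = (0.3086 − 0.18515) / 0.04193 = 2.94 g/cm³

2.94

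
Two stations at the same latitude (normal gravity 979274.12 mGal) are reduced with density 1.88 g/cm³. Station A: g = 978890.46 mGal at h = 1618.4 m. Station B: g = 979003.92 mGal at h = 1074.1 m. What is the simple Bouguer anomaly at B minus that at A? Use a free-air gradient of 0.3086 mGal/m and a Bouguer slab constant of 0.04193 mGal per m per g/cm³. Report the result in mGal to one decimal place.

Δg_SB(A) = 978890.46 − 979274.12 + 0.3086×1618.4 − 0.04193×1.88×1618.4 = -11.80 mGal
Δg_SB(B) = 979003.92 − 979274.12 + 0.3086×1074.1 − 0.04193×1.88×1074.1 = -23.40 mGal
Difference = -23.40 − (-11.80) = -11.60 mGal

-11.6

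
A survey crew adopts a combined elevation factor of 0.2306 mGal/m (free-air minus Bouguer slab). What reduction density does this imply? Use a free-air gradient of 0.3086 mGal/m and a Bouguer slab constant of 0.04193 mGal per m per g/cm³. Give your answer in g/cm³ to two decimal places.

1.86

0.2306 = 0.3086 − 0.04193 × ρ
ρ = (0.3086 − 0.2306) / 0.04193 = 1.86 g/cm³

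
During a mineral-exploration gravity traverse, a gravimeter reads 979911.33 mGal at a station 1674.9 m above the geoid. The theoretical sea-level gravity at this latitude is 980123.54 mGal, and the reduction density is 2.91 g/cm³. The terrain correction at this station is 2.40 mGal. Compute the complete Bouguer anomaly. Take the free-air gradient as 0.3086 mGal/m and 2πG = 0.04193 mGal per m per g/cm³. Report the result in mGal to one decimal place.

Free-air correction = 0.3086 × 1674.9 = 516.87 mGal
Free-air anomaly = 979911.33 − 980123.54 + (516.87) = 304.66 mGal
Bouguer slab correction = 0.04193 × 2.91 × 1674.9 = 204.37 mGal
Simple Bouguer anomaly = 304.66 − (204.37) = 100.29 mGal
Complete Bouguer anomaly = 100.29 + 2.40 = 102.69 mGal

102.7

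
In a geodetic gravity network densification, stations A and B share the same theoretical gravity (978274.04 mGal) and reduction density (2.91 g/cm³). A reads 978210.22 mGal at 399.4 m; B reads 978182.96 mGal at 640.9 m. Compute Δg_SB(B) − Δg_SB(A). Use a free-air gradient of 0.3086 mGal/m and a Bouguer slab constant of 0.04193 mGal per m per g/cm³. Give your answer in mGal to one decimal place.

Δg_SB(A) = 978210.22 − 978274.04 + 0.3086×399.4 − 0.04193×2.91×399.4 = 10.70 mGal
Δg_SB(B) = 978182.96 − 978274.04 + 0.3086×640.9 − 0.04193×2.91×640.9 = 28.50 mGal
Difference = 28.50 − (10.70) = 17.80 mGal

17.8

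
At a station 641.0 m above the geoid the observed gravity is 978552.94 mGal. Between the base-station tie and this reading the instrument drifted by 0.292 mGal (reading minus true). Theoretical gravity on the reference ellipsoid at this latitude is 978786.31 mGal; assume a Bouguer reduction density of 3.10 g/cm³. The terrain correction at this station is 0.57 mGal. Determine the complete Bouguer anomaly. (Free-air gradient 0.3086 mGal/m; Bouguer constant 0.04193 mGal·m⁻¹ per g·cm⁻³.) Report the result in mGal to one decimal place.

Drift-corrected reading = 978552.94 − (0.292) = 978552.648 mGal
Free-air correction = 0.3086 × 641.0 = 197.81 mGal
Free-air anomaly = 978552.648 − 978786.31 + (197.81) = -35.852 mGal
Bouguer slab correction = 0.04193 × 3.10 × 641.0 = 83.32 mGal
Simple Bouguer anomaly = -35.852 − (83.32) = -119.172 mGal
Complete Bouguer anomaly = -119.172 + 0.57 = -118.602 mGal

-118.6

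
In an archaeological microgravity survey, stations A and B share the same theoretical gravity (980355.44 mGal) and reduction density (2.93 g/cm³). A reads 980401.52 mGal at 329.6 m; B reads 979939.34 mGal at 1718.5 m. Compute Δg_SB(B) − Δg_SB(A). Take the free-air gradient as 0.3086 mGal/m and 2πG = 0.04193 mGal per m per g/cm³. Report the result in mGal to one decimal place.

-204.2

Δg_SB(A) = 980401.52 − 980355.44 + 0.3086×329.6 − 0.04193×2.93×329.6 = 107.30 mGal
Δg_SB(B) = 979939.34 − 980355.44 + 0.3086×1718.5 − 0.04193×2.93×1718.5 = -96.90 mGal
Difference = -96.90 − (107.30) = -204.20 mGal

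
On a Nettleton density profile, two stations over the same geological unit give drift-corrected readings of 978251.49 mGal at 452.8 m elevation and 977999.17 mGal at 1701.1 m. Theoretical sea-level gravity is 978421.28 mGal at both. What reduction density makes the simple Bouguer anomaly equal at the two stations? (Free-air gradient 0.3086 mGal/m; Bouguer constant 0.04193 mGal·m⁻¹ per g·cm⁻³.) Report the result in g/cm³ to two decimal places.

2.54

Δg_obs = 977999.17 − 978251.49 = -252.32 mGal over Δh = 1701.1 − 452.8 = 1248.3 m
Equal Bouguer anomalies ⇒ Δg_obs + (0.3086 − 0.04193ρ)·Δh = 0
0.3086 − 0.04193ρ = −Δg_obs/Δh = 0.20213
ρ = (0.3086 − 0.20213) / 0.04193 = 2.54 g/cm³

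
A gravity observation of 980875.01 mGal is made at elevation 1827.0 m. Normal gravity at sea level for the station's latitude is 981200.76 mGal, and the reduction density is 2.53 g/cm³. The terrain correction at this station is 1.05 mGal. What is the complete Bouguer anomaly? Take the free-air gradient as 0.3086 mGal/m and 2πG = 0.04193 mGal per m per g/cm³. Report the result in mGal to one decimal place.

45.3

Free-air correction = 0.3086 × 1827.0 = 563.81 mGal
Free-air anomaly = 980875.01 − 981200.76 + (563.81) = 238.06 mGal
Bouguer slab correction = 0.04193 × 2.53 × 1827.0 = 193.81 mGal
Simple Bouguer anomaly = 238.06 − (193.81) = 44.25 mGal
Complete Bouguer anomaly = 44.25 + 1.05 = 45.30 mGal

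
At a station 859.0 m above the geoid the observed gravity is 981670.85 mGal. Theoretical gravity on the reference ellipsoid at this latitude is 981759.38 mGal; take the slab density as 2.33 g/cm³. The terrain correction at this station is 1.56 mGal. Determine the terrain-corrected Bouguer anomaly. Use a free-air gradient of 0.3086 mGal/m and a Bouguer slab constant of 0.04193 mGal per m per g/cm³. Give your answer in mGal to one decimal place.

Free-air correction = 0.3086 × 859.0 = 265.09 mGal
Free-air anomaly = 981670.85 − 981759.38 + (265.09) = 176.56 mGal
Bouguer slab correction = 0.04193 × 2.33 × 859.0 = 83.92 mGal
Simple Bouguer anomaly = 176.56 − (83.92) = 92.64 mGal
Complete Bouguer anomaly = 92.64 + 1.56 = 94.20 mGal

94.2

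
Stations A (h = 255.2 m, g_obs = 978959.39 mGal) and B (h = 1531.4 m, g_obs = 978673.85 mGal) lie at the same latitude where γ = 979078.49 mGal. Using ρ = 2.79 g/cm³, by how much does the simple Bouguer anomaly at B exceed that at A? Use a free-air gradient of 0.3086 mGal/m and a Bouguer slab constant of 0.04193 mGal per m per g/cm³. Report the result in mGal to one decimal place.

-41.0

Δg_SB(A) = 978959.39 − 979078.49 + 0.3086×255.2 − 0.04193×2.79×255.2 = -70.20 mGal
Δg_SB(B) = 978673.85 − 979078.49 + 0.3086×1531.4 − 0.04193×2.79×1531.4 = -111.20 mGal
Difference = -111.20 − (-70.20) = -41.00 mGal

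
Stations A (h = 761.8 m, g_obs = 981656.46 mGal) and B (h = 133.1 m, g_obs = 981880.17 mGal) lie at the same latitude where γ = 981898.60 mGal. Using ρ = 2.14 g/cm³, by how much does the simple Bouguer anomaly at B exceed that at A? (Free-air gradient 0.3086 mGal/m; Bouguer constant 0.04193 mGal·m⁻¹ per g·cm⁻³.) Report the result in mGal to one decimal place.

86.1

Δg_SB(A) = 981656.46 − 981898.60 + 0.3086×761.8 − 0.04193×2.14×761.8 = -75.40 mGal
Δg_SB(B) = 981880.17 − 981898.60 + 0.3086×133.1 − 0.04193×2.14×133.1 = 10.70 mGal
Difference = 10.70 − (-75.40) = 86.10 mGal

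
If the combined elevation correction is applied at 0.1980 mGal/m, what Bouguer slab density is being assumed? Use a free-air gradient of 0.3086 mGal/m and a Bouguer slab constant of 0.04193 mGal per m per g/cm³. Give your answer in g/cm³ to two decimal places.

2.64

0.1980 = 0.3086 − 0.04193 × ρ
ρ = (0.3086 − 0.1980) / 0.04193 = 2.64 g/cm³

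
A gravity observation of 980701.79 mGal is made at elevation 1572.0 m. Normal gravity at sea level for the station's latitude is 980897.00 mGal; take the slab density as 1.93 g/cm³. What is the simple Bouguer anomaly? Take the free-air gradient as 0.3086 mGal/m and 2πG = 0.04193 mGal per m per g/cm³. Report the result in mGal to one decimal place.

162.7

Free-air correction = 0.3086 × 1572.0 = 485.12 mGal
Free-air anomaly = 980701.79 − 980897.00 + (485.12) = 289.91 mGal
Bouguer slab correction = 0.04193 × 1.93 × 1572.0 = 127.21 mGal
Simple Bouguer anomaly = 289.91 − (127.21) = 162.70 mGal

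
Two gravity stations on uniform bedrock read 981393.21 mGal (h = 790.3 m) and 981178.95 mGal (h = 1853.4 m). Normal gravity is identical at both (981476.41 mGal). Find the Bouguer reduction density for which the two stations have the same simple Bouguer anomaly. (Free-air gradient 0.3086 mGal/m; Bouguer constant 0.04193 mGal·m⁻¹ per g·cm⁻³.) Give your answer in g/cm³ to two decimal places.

2.55

Δg_obs = 981178.95 − 981393.21 = -214.26 mGal over Δh = 1853.4 − 790.3 = 1063.1 m
Equal Bouguer anomalies ⇒ Δg_obs + (0.3086 − 0.04193ρ)·Δh = 0
0.3086 − 0.04193ρ = −Δg_obs/Δh = 0.20154
ρ = (0.3086 − 0.20154) / 0.04193 = 2.55 g/cm³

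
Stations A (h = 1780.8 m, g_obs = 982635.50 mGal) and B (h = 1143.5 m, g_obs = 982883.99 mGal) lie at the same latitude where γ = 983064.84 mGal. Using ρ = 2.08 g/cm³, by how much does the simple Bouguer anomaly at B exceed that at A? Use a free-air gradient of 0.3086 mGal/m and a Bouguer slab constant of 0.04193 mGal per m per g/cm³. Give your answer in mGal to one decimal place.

107.4

Δg_SB(A) = 982635.50 − 983064.84 + 0.3086×1780.8 − 0.04193×2.08×1780.8 = -35.10 mGal
Δg_SB(B) = 982883.99 − 983064.84 + 0.3086×1143.5 − 0.04193×2.08×1143.5 = 72.30 mGal
Difference = 72.30 − (-35.10) = 107.40 mGal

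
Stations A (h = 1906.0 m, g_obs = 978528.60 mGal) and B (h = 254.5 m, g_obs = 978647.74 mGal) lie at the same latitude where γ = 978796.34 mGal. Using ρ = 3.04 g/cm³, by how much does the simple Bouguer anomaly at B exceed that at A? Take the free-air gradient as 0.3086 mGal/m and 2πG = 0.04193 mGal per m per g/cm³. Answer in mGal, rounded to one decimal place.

-180.0

Δg_SB(A) = 978528.60 − 978796.34 + 0.3086×1906.0 − 0.04193×3.04×1906.0 = 77.50 mGal
Δg_SB(B) = 978647.74 − 978796.34 + 0.3086×254.5 − 0.04193×3.04×254.5 = -102.50 mGal
Difference = -102.50 − (77.50) = -180.00 mGal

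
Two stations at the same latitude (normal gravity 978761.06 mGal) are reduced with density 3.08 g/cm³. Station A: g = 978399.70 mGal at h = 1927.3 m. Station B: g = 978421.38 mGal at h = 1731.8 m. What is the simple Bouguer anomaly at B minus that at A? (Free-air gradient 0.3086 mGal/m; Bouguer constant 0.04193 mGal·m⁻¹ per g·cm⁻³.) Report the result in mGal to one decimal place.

-13.4

Δg_SB(A) = 978399.70 − 978761.06 + 0.3086×1927.3 − 0.04193×3.08×1927.3 = -15.50 mGal
Δg_SB(B) = 978421.38 − 978761.06 + 0.3086×1731.8 − 0.04193×3.08×1731.8 = -28.90 mGal
Difference = -28.90 − (-15.50) = -13.40 mGal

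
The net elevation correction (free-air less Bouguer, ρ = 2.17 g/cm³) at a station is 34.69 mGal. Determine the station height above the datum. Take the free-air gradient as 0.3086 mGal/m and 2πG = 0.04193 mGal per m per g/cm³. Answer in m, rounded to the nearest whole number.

Combined gradient = 0.3086 − 0.04193 × 2.17 = 0.2176119 mGal/m
h = 34.69 / 0.2176119 = 159.41 m

159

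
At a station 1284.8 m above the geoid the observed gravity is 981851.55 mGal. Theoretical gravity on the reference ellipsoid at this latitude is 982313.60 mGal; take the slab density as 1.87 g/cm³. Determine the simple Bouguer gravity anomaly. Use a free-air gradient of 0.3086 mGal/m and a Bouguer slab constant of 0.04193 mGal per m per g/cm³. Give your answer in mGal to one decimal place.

Free-air correction = 0.3086 × 1284.8 = 396.49 mGal
Free-air anomaly = 981851.55 − 982313.60 + (396.49) = -65.56 mGal
Bouguer slab correction = 0.04193 × 1.87 × 1284.8 = 100.74 mGal
Simple Bouguer anomaly = -65.56 − (100.74) = -166.30 mGal

-166.3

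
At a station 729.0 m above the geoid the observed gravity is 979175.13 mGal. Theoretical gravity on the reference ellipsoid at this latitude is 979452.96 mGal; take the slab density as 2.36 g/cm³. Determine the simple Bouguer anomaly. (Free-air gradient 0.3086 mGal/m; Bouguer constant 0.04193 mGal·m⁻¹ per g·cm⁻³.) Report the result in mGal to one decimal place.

-125.0

Free-air correction = 0.3086 × 729.0 = 224.97 mGal
Free-air anomaly = 979175.13 − 979452.96 + (224.97) = -52.86 mGal
Bouguer slab correction = 0.04193 × 2.36 × 729.0 = 72.14 mGal
Simple Bouguer anomaly = -52.86 − (72.14) = -125.00 mGal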